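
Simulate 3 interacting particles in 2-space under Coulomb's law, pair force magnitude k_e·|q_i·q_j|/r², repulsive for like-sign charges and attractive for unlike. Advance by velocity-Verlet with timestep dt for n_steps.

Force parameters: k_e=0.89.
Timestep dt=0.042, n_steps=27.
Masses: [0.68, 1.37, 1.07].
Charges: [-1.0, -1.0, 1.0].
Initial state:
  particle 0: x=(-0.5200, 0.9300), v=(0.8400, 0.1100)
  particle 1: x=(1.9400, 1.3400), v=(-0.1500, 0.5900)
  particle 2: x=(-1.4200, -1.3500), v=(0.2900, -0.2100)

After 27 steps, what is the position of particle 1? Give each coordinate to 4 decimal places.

step 0: x0=(-0.5200, 0.9300) x1=(1.9400, 1.3400) x2=(-1.4200, -1.3500)
step 1: x0=(-0.4850, 0.9344) x1=(1.9338, 1.3648) x2=(-1.4077, -1.3587)
step 2: x0=(-0.4505, 0.9384) x1=(1.9277, 1.3895) x2=(-1.3953, -1.3671)
step 3: x0=(-0.4165, 0.9420) x1=(1.9217, 1.4143) x2=(-1.3828, -1.3752)
step 4: x0=(-0.3830, 0.9451) x1=(1.9159, 1.4391) x2=(-1.3701, -1.3831)
step 5: x0=(-0.3501, 0.9479) x1=(1.9103, 1.4639) x2=(-1.3572, -1.3907)
step 6: x0=(-0.3178, 0.9502) x1=(1.9048, 1.4886) x2=(-1.3442, -1.3981)
step 7: x0=(-0.2861, 0.9521) x1=(1.8995, 1.5134) x2=(-1.3311, -1.4052)
step 8: x0=(-0.2549, 0.9535) x1=(1.8943, 1.5382) x2=(-1.3178, -1.4120)
step 9: x0=(-0.2243, 0.9546) x1=(1.8894, 1.5631) x2=(-1.3043, -1.4186)
step 10: x0=(-0.1943, 0.9551) x1=(1.8846, 1.5879) x2=(-1.2907, -1.4249)
step 11: x0=(-0.1649, 0.9553) x1=(1.8800, 1.6128) x2=(-1.2770, -1.4310)
step 12: x0=(-0.1361, 0.9550) x1=(1.8756, 1.6377) x2=(-1.2631, -1.4369)
step 13: x0=(-0.1080, 0.9542) x1=(1.8714, 1.6627) x2=(-1.2491, -1.4425)
step 14: x0=(-0.0805, 0.9529) x1=(1.8674, 1.6877) x2=(-1.2349, -1.4479)
step 15: x0=(-0.0536, 0.9512) x1=(1.8636, 1.7127) x2=(-1.2206, -1.4530)
step 16: x0=(-0.0274, 0.9489) x1=(1.8601, 1.7378) x2=(-1.2062, -1.4579)
step 17: x0=(-0.0018, 0.9462) x1=(1.8567, 1.7630) x2=(-1.1916, -1.4625)
step 18: x0=(0.0231, 0.9430) x1=(1.8535, 1.7882) x2=(-1.1768, -1.4670)
step 19: x0=(0.0474, 0.9392) x1=(1.8506, 1.8135) x2=(-1.1620, -1.4711)
step 20: x0=(0.0710, 0.9349) x1=(1.8479, 1.8389) x2=(-1.1470, -1.4751)
step 21: x0=(0.0939, 0.9301) x1=(1.8454, 1.8644) x2=(-1.1318, -1.4788)
step 22: x0=(0.1162, 0.9247) x1=(1.8431, 1.8900) x2=(-1.1165, -1.4823)
step 23: x0=(0.1378, 0.9187) x1=(1.8410, 1.9157) x2=(-1.1011, -1.4855)
step 24: x0=(0.1588, 0.9121) x1=(1.8392, 1.9415) x2=(-1.0855, -1.4885)
step 25: x0=(0.1791, 0.9050) x1=(1.8376, 1.9674) x2=(-1.0698, -1.4913)
step 26: x0=(0.1988, 0.8972) x1=(1.8361, 1.9934) x2=(-1.0539, -1.4938)
step 27: x0=(0.2178, 0.8889) x1=(1.8349, 2.0195) x2=(-1.0379, -1.4961)

(1.8349, 2.0195)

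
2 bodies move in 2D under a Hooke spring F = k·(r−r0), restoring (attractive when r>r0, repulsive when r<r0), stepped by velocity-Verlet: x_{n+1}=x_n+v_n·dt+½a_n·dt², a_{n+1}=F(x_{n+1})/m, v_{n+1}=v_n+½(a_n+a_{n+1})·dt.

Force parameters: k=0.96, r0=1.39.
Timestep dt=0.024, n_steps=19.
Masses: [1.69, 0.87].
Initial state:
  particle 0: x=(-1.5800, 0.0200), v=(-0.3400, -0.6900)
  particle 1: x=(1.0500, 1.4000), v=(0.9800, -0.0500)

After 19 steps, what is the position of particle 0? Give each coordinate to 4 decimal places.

(-1.6432, -0.2467)

step 0: x0=(-1.5800, 0.0200) x1=(1.0500, 1.4000)
step 1: x0=(-1.5879, 0.0036) x1=(1.0731, 1.3986)
step 2: x0=(-1.5954, -0.0126) x1=(1.0952, 1.3967)
step 3: x0=(-1.6024, -0.0286) x1=(1.1165, 1.3943)
step 4: x0=(-1.6089, -0.0443) x1=(1.1368, 1.3914)
step 5: x0=(-1.6149, -0.0597) x1=(1.1561, 1.3880)
step 6: x0=(-1.6204, -0.0749) x1=(1.1745, 1.3841)
step 7: x0=(-1.6254, -0.0898) x1=(1.1918, 1.3797)
step 8: x0=(-1.6298, -0.1044) x1=(1.2082, 1.3747)
step 9: x0=(-1.6338, -0.1188) x1=(1.2235, 1.3692)
step 10: x0=(-1.6372, -0.1328) x1=(1.2378, 1.3632)
step 11: x0=(-1.6401, -0.1466) x1=(1.2511, 1.3566)
step 12: x0=(-1.6424, -0.1602) x1=(1.2633, 1.3495)
step 13: x0=(-1.6442, -0.1734) x1=(1.2744, 1.3419)
step 14: x0=(-1.6454, -0.1863) x1=(1.2845, 1.3337)
step 15: x0=(-1.6461, -0.1990) x1=(1.2935, 1.3249)
step 16: x0=(-1.6462, -0.2114) x1=(1.3014, 1.3155)
step 17: x0=(-1.6458, -0.2234) x1=(1.3082, 1.3056)
step 18: x0=(-1.6448, -0.2352) x1=(1.3139, 1.2952)
step 19: x0=(-1.6432, -0.2467) x1=(1.3185, 1.2841)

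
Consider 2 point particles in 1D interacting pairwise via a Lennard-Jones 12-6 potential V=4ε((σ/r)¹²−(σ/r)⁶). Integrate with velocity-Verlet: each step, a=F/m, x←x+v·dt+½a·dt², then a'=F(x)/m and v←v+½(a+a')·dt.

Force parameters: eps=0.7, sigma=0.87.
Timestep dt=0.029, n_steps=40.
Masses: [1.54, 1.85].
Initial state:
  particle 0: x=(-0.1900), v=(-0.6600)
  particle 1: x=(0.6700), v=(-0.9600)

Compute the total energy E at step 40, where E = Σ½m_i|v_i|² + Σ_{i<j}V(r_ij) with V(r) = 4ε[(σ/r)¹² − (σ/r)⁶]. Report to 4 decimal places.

step 0: x0=(-0.1900) x1=(0.6700)
step 1: x0=(-0.2157) x1=(0.6476)
step 2: x0=(-0.2536) x1=(0.6354)
step 3: x0=(-0.2983) x1=(0.6288)
step 4: x0=(-0.3455) x1=(0.6244)
step 5: x0=(-0.3929) x1=(0.6201)
step 6: x0=(-0.4396) x1=(0.6152)
step 7: x0=(-0.4853) x1=(0.6094)
step 8: x0=(-0.5300) x1=(0.6028)
step 9: x0=(-0.5737) x1=(0.5954)
step 10: x0=(-0.6164) x1=(0.5873)
step 11: x0=(-0.6584) x1=(0.5784)
step 12: x0=(-0.6998) x1=(0.5691)
step 13: x0=(-0.7405) x1=(0.5592)
step 14: x0=(-0.7807) x1=(0.5489)
step 15: x0=(-0.8205) x1=(0.5382)
step 16: x0=(-0.8598) x1=(0.5272)
step 17: x0=(-0.8988) x1=(0.5159)
step 18: x0=(-0.9375) x1=(0.5043)
step 19: x0=(-0.9759) x1=(0.4925)
step 20: x0=(-1.0141) x1=(0.4805)
step 21: x0=(-1.0520) x1=(0.4684)
step 22: x0=(-1.0898) x1=(0.4560)
step 23: x0=(-1.1273) x1=(0.4435)
step 24: x0=(-1.1648) x1=(0.4309)
step 25: x0=(-1.2020) x1=(0.4181)
step 26: x0=(-1.2392) x1=(0.4053)
step 27: x0=(-1.2762) x1=(0.3923)
step 28: x0=(-1.3131) x1=(0.3793)
step 29: x0=(-1.3499) x1=(0.3661)
step 30: x0=(-1.3866) x1=(0.3529)
step 31: x0=(-1.4233) x1=(0.3397)
step 32: x0=(-1.4599) x1=(0.3264)
step 33: x0=(-1.4964) x1=(0.3130)
step 34: x0=(-1.5328) x1=(0.2995)
step 35: x0=(-1.5692) x1=(0.2861)
step 36: x0=(-1.6056) x1=(0.2726)
step 37: x0=(-1.6419) x1=(0.2590)
step 38: x0=(-1.6781) x1=(0.2454)
step 39: x0=(-1.7143) x1=(0.2318)
step 40: x0=(-1.7505) x1=(0.2181)
step 0 velocities: v0=(-0.6600) v1=(-0.9600)
step 0: KE=1.1879, PE=0.2156, E=1.4035
step 40 velocities: v0=(-1.2468) v1=(-0.4715)
step 40: KE=1.4027, PE=-0.0207, E=1.3820

1.3820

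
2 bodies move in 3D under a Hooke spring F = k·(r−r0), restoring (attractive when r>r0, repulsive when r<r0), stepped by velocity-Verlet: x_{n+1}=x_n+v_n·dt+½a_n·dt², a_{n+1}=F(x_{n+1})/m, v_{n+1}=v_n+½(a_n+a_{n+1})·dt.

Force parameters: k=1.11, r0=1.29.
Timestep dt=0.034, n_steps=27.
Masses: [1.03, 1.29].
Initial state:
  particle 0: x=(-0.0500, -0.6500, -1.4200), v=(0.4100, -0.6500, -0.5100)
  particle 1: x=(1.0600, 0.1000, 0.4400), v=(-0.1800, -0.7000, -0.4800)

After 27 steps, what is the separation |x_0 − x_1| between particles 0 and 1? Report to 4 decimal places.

step 0: x0=(-0.0500, -0.6500, -1.4200) x1=(1.0600, 0.1000, 0.4400)
step 1: x0=(-0.0358, -0.6719, -1.4368) x1=(1.0536, 0.0760, 0.4233)
step 2: x0=(-0.0209, -0.6934, -1.4527) x1=(1.0468, 0.0518, 0.4057)
step 3: x0=(-0.0055, -0.7145, -1.4675) x1=(1.0395, 0.0271, 0.3874)
step 4: x0=(0.0104, -0.7352, -1.4813) x1=(1.0318, 0.0022, 0.3683)
step 5: x0=(0.0269, -0.7555, -1.4942) x1=(1.0236, -0.0230, 0.3484)
step 6: x0=(0.0440, -0.7754, -1.5061) x1=(1.0150, -0.0485, 0.3277)
step 7: x0=(0.0615, -0.7950, -1.5170) x1=(1.0061, -0.0744, 0.3063)
step 8: x0=(0.0795, -0.8141, -1.5271) x1=(0.9967, -0.1005, 0.2842)
step 9: x0=(0.0979, -0.8330, -1.5362) x1=(0.9870, -0.1269, 0.2613)
step 10: x0=(0.1168, -0.8514, -1.5445) x1=(0.9769, -0.1536, 0.2377)
step 11: x0=(0.1362, -0.8696, -1.5518) x1=(0.9665, -0.1806, 0.2135)
step 12: x0=(0.1558, -0.8874, -1.5584) x1=(0.9558, -0.2078, 0.1885)
step 13: x0=(0.1759, -0.9049, -1.5642) x1=(0.9448, -0.2352, 0.1630)
step 14: x0=(0.1963, -0.9221, -1.5692) x1=(0.9335, -0.2629, 0.1368)
step 15: x0=(0.2170, -0.9391, -1.5734) x1=(0.9219, -0.2909, 0.1100)
step 16: x0=(0.2380, -0.9557, -1.5770) x1=(0.9102, -0.3190, 0.0827)
step 17: x0=(0.2593, -0.9721, -1.5799) x1=(0.8982, -0.3474, 0.0549)
step 18: x0=(0.2809, -0.9883, -1.5822) x1=(0.8860, -0.3759, 0.0265)
step 19: x0=(0.3026, -1.0043, -1.5839) x1=(0.8737, -0.4046, -0.0023)
step 20: x0=(0.3246, -1.0200, -1.5850) x1=(0.8611, -0.4335, -0.0316)
step 21: x0=(0.3467, -1.0355, -1.5856) x1=(0.8485, -0.4625, -0.0612)
step 22: x0=(0.3690, -1.0509, -1.5858) x1=(0.8357, -0.4917, -0.0912)
step 23: x0=(0.3914, -1.0661, -1.5856) x1=(0.8228, -0.5210, -0.1216)
step 24: x0=(0.4139, -1.0812, -1.5849) x1=(0.8099, -0.5504, -0.1523)
step 25: x0=(0.4365, -1.0962, -1.5840) x1=(0.7968, -0.5799, -0.1832)
step 26: x0=(0.4591, -1.1110, -1.5828) x1=(0.7837, -0.6095, -0.2143)
step 27: x0=(0.4819, -1.1258, -1.5813) x1=(0.7706, -0.6391, -0.2457)

1.4506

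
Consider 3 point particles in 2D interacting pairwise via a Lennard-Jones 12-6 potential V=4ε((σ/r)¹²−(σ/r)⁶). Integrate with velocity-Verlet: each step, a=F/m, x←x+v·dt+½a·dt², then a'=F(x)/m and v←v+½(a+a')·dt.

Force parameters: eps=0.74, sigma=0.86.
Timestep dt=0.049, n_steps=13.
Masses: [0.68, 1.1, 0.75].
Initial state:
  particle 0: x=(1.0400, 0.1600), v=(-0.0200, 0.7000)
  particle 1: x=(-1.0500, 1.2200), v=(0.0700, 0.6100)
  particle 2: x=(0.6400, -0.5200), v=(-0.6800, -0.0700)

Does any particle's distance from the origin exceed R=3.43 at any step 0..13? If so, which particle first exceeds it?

no

step 0: x0=(1.0400, 0.1600) x1=(-1.0500, 1.2200) x2=(0.6400, -0.5200)
step 1: x0=(1.1186, 0.3297) x1=(-1.0465, 1.2499) x2=(0.5344, -0.6462)
step 2: x0=(1.1939, 0.4940) x1=(-1.0430, 1.2797) x2=(0.4319, -0.7673)
step 3: x0=(1.2683, 0.6569) x1=(-1.0395, 1.3095) x2=(0.3300, -0.8872)
step 4: x0=(1.3425, 0.8195) x1=(-1.0359, 1.3393) x2=(0.2283, -1.0068)
step 5: x0=(1.4166, 0.9820) x1=(-1.0322, 1.3690) x2=(0.1266, -1.1263)
step 6: x0=(1.4905, 1.1444) x1=(-1.0285, 1.3988) x2=(0.0250, -1.2457)
step 7: x0=(1.5645, 1.3069) x1=(-1.0248, 1.4285) x2=(-0.0767, -1.3651)
step 8: x0=(1.6384, 1.4694) x1=(-1.0211, 1.4582) x2=(-0.1783, -1.4845)
step 9: x0=(1.7122, 1.6318) x1=(-1.0174, 1.4879) x2=(-0.2800, -1.6038)
step 10: x0=(1.7861, 1.7942) x1=(-1.0136, 1.5176) x2=(-0.3816, -1.7232)
step 11: x0=(1.8599, 1.9567) x1=(-1.0098, 1.5473) x2=(-0.4832, -1.8425)
step 12: x0=(1.9337, 2.1191) x1=(-1.0061, 1.5770) x2=(-0.5849, -1.9618)
step 13: x0=(2.0075, 2.2816) x1=(-1.0023, 1.6067) x2=(-0.6865, -2.0812)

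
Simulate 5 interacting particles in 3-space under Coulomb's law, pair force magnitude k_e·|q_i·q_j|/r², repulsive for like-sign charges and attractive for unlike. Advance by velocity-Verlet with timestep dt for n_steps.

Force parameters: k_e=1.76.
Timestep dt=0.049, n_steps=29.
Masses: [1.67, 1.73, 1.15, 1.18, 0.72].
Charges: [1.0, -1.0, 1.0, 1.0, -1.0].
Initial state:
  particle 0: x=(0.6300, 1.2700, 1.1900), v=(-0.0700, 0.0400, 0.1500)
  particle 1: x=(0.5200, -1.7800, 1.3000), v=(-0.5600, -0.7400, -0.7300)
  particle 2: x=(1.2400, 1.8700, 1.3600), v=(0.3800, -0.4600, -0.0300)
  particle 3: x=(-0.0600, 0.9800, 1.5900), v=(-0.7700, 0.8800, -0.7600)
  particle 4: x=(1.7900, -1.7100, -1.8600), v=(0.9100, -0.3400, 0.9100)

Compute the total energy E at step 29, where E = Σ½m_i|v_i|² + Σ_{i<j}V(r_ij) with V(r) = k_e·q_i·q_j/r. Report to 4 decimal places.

step 0: x0=(0.6300, 1.2700, 1.1900) x1=(0.5200, -1.7800, 1.3000) x2=(1.2400, 1.8700, 1.3600) x3=(-0.0600, 0.9800, 1.5900) x4=(1.7900, -1.7100, -1.8600)
step 1: x0=(0.6268, 1.2712, 1.1962) x1=(0.4925, -1.8159, 1.2643) x2=(1.2609, 1.8493, 1.3588) x3=(-0.1003, 1.0216, 1.5540) x4=(1.8346, -1.7264, -1.8154)
step 2: x0=(0.6243, 1.2710, 1.2001) x1=(0.4649, -1.8511, 1.2289) x2=(1.2864, 1.8322, 1.3583) x3=(-0.1458, 1.0605, 1.5200) x4=(1.8791, -1.7422, -1.7706)
step 3: x0=(0.6225, 1.2691, 1.2022) x1=(0.4372, -1.8856, 1.1937) x2=(1.3167, 1.8184, 1.3583) x3=(-0.1967, 1.0972, 1.4879) x4=(1.9237, -1.7575, -1.7259)
step 4: x0=(0.6212, 1.2656, 1.2025) x1=(0.4094, -1.9195, 1.1587) x2=(1.3516, 1.8075, 1.3590) x3=(-0.2529, 1.1319, 1.4572) x4=(1.9683, -1.7722, -1.6810)
step 5: x0=(0.6204, 1.2605, 1.2015) x1=(0.3815, -1.9527, 1.1240) x2=(1.3910, 1.7993, 1.3601) x3=(-0.3140, 1.1651, 1.4276) x4=(2.0129, -1.7863, -1.6362)
step 6: x0=(0.6201, 1.2537, 1.1992) x1=(0.3535, -1.9854, 1.0895) x2=(1.4347, 1.7934, 1.3618) x3=(-0.3796, 1.1971, 1.3988) x4=(2.0576, -1.7998, -1.5912)
step 7: x0=(0.6200, 1.2454, 1.1960) x1=(0.3254, -2.0174, 1.0553) x2=(1.4823, 1.7895, 1.3640) x3=(-0.4494, 1.2283, 1.3705) x4=(2.1023, -1.8127, -1.5463)
step 8: x0=(0.6201, 1.2355, 1.1919) x1=(0.2972, -2.0489, 1.0213) x2=(1.5337, 1.7873, 1.3666) x3=(-0.5230, 1.2587, 1.3427) x4=(2.1470, -1.8250, -1.5014)
step 9: x0=(0.6202, 1.2241, 1.1871) x1=(0.2688, -2.0798, 0.9875) x2=(1.5884, 1.7865, 1.3696) x3=(-0.5998, 1.2886, 1.3151) x4=(2.1919, -1.8367, -1.4564)
step 10: x0=(0.6204, 1.2113, 1.1818) x1=(0.2403, -2.1102, 0.9540) x2=(1.6463, 1.7870, 1.3729) x3=(-0.6795, 1.3181, 1.2876) x4=(2.2368, -1.8477, -1.4114)
step 11: x0=(0.6206, 1.1973, 1.1759) x1=(0.2116, -2.1401, 0.9207) x2=(1.7069, 1.7886, 1.3765) x3=(-0.7618, 1.3472, 1.2601) x4=(2.2818, -1.8582, -1.3664)
step 12: x0=(0.6206, 1.1820, 1.1697) x1=(0.1828, -2.1695, 0.8877) x2=(1.7702, 1.7910, 1.3805) x3=(-0.8463, 1.3762, 1.2326) x4=(2.3270, -1.8680, -1.3214)
step 13: x0=(0.6206, 1.1656, 1.1630) x1=(0.1539, -2.1984, 0.8549) x2=(1.8357, 1.7942, 1.3846) x3=(-0.9327, 1.4049, 1.2051) x4=(2.3723, -1.8771, -1.2764)
step 14: x0=(0.6205, 1.1481, 1.1560) x1=(0.1247, -2.2269, 0.8223) x2=(1.9033, 1.7979, 1.3890) x3=(-1.0209, 1.4335, 1.1776) x4=(2.4178, -1.8856, -1.2313)
step 15: x0=(0.6202, 1.1296, 1.1487) x1=(0.0955, -2.2549, 0.7899) x2=(1.9728, 1.8022, 1.3936) x3=(-1.1106, 1.4619, 1.1499) x4=(2.4633, -1.8934, -1.1863)
step 16: x0=(0.6198, 1.1102, 1.1411) x1=(0.0661, -2.2825, 0.7578) x2=(2.0440, 1.8069, 1.3983) x3=(-1.2017, 1.4902, 1.1221) x4=(2.5091, -1.9006, -1.1411)
step 17: x0=(0.6192, 1.0899, 1.1333) x1=(0.0365, -2.3096, 0.7258) x2=(2.1168, 1.8120, 1.4031) x3=(-1.2940, 1.5184, 1.0942) x4=(2.5550, -1.9071, -1.0960)
step 18: x0=(0.6186, 1.0687, 1.1252) x1=(0.0067, -2.3364, 0.6941) x2=(2.1909, 1.8173, 1.4081) x3=(-1.3873, 1.5465, 1.0662) x4=(2.6011, -1.9130, -1.0507)
step 19: x0=(0.6178, 1.0468, 1.1170) x1=(-0.0232, -2.3628, 0.6625) x2=(2.2663, 1.8229, 1.4131) x3=(-1.4815, 1.5746, 1.0381) x4=(2.6474, -1.9182, -1.0054)
step 20: x0=(0.6170, 1.0241, 1.1085) x1=(-0.0533, -2.3887, 0.6312) x2=(2.3429, 1.8286, 1.4182) x3=(-1.5767, 1.6025, 1.0099) x4=(2.6938, -1.9227, -0.9600)
step 21: x0=(0.6160, 1.0008, 1.0998) x1=(-0.0835, -2.4144, 0.6000) x2=(2.4206, 1.8345, 1.4234) x3=(-1.6725, 1.6304, 0.9816) x4=(2.7404, -1.9265, -0.9145)
step 22: x0=(0.6149, 0.9767, 1.0910) x1=(-0.1139, -2.4396, 0.5689) x2=(2.4992, 1.8405, 1.4286) x3=(-1.7691, 1.6582, 0.9532) x4=(2.7872, -1.9296, -0.8689)
step 23: x0=(0.6138, 0.9520, 1.0820) x1=(-0.1445, -2.4645, 0.5381) x2=(2.5787, 1.8466, 1.4339) x3=(-1.8662, 1.6859, 0.9247) x4=(2.8341, -1.9321, -0.8232)
step 24: x0=(0.6126, 0.9266, 1.0728) x1=(-0.1752, -2.4891, 0.5073) x2=(2.6590, 1.8527, 1.4392) x3=(-1.9639, 1.7135, 0.8960) x4=(2.8812, -1.9339, -0.7773)
step 25: x0=(0.6113, 0.9007, 1.0635) x1=(-0.2061, -2.5134, 0.4767) x2=(2.7400, 1.8588, 1.4445) x3=(-2.0621, 1.7411, 0.8673) x4=(2.9285, -1.9350, -0.7313)
step 26: x0=(0.6099, 0.8742, 1.0540) x1=(-0.2371, -2.5373, 0.4463) x2=(2.8218, 1.8649, 1.4498) x3=(-2.1607, 1.7686, 0.8385) x4=(2.9759, -1.9355, -0.6851)
step 27: x0=(0.6085, 0.8471, 1.0444) x1=(-0.2682, -2.5609, 0.4159) x2=(2.9041, 1.8710, 1.4551) x3=(-2.2598, 1.7960, 0.8097) x4=(3.0234, -1.9353, -0.6387)
step 28: x0=(0.6071, 0.8195, 1.0347) x1=(-0.2995, -2.5842, 0.3857) x2=(2.9871, 1.8771, 1.4604) x3=(-2.3592, 1.8234, 0.7807) x4=(3.0710, -1.9343, -0.5921)
step 29: x0=(0.6056, 0.7914, 1.0248) x1=(-0.3310, -2.6072, 0.3556) x2=(3.0706, 1.8831, 1.4657) x3=(-2.4590, 1.8507, 0.7517) x4=(3.1188, -1.9327, -0.5454)
step 0 velocities: v0=(-0.0700, 0.0400, 0.1500) v1=(-0.5600, -0.7400, -0.7300) v2=(0.3800, -0.4600, -0.0300) v3=(-0.7700, 0.8800, -0.7600) v4=(0.9100, -0.3400, 0.9100)
step 0: KE=3.2207, PE=2.9115, E=6.1321
step 29 velocities: v0=(-0.0309, -0.5792, -0.2033) v1=(-0.6426, -0.4665, -0.6135) v2=(1.7089, 0.1221, 0.1076) v3=(-2.0391, 0.5566, -0.5930) v4=(0.9752, 0.0394, 0.9561)
step 29: KE=6.3963, PE=-0.2680, E=6.1283

6.1283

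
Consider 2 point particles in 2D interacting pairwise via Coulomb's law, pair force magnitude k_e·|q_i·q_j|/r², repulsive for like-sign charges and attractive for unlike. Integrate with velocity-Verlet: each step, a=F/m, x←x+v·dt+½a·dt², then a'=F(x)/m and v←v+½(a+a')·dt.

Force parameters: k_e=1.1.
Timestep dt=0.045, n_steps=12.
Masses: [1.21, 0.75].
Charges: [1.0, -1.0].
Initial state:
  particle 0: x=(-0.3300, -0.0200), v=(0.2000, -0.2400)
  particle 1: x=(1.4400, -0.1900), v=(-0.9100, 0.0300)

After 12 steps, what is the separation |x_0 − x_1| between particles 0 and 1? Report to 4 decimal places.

1.0219

step 0: x0=(-0.3300, -0.0200) x1=(1.4400, -0.1900)
step 1: x0=(-0.3207, -0.0308) x1=(1.3986, -0.1886)
step 2: x0=(-0.3108, -0.0417) x1=(1.3562, -0.1871)
step 3: x0=(-0.3002, -0.0527) x1=(1.3127, -0.1855)
step 4: x0=(-0.2890, -0.0637) x1=(1.2681, -0.1839)
step 5: x0=(-0.2770, -0.0747) x1=(1.2223, -0.1821)
step 6: x0=(-0.2641, -0.0858) x1=(1.1752, -0.1802)
step 7: x0=(-0.2504, -0.0970) x1=(1.1266, -0.1783)
step 8: x0=(-0.2358, -0.1082) x1=(1.0765, -0.1762)
step 9: x0=(-0.2200, -0.1195) x1=(1.0247, -0.1741)
step 10: x0=(-0.2031, -0.1309) x1=(0.9710, -0.1719)
step 11: x0=(-0.1848, -0.1422) x1=(0.9151, -0.1696)
step 12: x0=(-0.1651, -0.1537) x1=(0.8568, -0.1673)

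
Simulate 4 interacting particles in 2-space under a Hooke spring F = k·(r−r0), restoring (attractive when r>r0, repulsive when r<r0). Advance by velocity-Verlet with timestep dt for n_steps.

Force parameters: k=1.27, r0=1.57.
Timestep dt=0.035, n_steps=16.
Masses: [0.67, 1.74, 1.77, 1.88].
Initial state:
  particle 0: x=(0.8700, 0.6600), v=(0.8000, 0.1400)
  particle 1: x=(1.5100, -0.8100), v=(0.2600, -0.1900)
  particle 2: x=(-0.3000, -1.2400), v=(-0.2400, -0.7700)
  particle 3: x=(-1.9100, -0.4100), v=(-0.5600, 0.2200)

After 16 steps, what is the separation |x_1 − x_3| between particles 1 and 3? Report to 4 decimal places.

3.2982

step 0: x0=(0.8700, 0.6600) x1=(1.5100, -0.8100) x2=(-0.3000, -1.2400) x3=(-1.9100, -0.4100)
step 1: x0=(0.8961, 0.6636) x1=(1.5181, -0.8166) x2=(-0.3082, -1.2666) x3=(-1.9282, -0.4022)
step 2: x0=(0.9182, 0.6646) x1=(1.5243, -0.8230) x2=(-0.3160, -1.2925) x3=(-1.9435, -0.3943)
step 3: x0=(0.9362, 0.6628) x1=(1.5285, -0.8292) x2=(-0.3235, -1.3177) x3=(-1.9559, -0.3863)
step 4: x0=(0.9499, 0.6583) x1=(1.5306, -0.8353) x2=(-0.3305, -1.3421) x3=(-1.9653, -0.3782)
step 5: x0=(0.9594, 0.6509) x1=(1.5307, -0.8412) x2=(-0.3370, -1.3657) x3=(-1.9717, -0.3700)
step 6: x0=(0.9645, 0.6407) x1=(1.5287, -0.8469) x2=(-0.3431, -1.3884) x3=(-1.9750, -0.3618)
step 7: x0=(0.9651, 0.6276) x1=(1.5246, -0.8525) x2=(-0.3488, -1.4102) x3=(-1.9752, -0.3535)
step 8: x0=(0.9613, 0.6117) x1=(1.5185, -0.8579) x2=(-0.3540, -1.4311) x3=(-1.9724, -0.3452)
step 9: x0=(0.9531, 0.5930) x1=(1.5103, -0.8631) x2=(-0.3587, -1.4511) x3=(-1.9665, -0.3369)
step 10: x0=(0.9405, 0.5716) x1=(1.5000, -0.8682) x2=(-0.3630, -1.4702) x3=(-1.9576, -0.3287)
step 11: x0=(0.9236, 0.5477) x1=(1.4877, -0.8732) x2=(-0.3669, -1.4883) x3=(-1.9457, -0.3206)
step 12: x0=(0.9024, 0.5211) x1=(1.4734, -0.8780) x2=(-0.3703, -1.5055) x3=(-1.9308, -0.3126)
step 13: x0=(0.8770, 0.4922) x1=(1.4572, -0.8827) x2=(-0.3733, -1.5218) x3=(-1.9131, -0.3047)
step 14: x0=(0.8477, 0.4610) x1=(1.4391, -0.8873) x2=(-0.3758, -1.5371) x3=(-1.8925, -0.2969)
step 15: x0=(0.8144, 0.4277) x1=(1.4190, -0.8919) x2=(-0.3780, -1.5515) x3=(-1.8692, -0.2894)
step 16: x0=(0.7775, 0.3925) x1=(1.3972, -0.8963) x2=(-0.3798, -1.5651) x3=(-1.8432, -0.2820)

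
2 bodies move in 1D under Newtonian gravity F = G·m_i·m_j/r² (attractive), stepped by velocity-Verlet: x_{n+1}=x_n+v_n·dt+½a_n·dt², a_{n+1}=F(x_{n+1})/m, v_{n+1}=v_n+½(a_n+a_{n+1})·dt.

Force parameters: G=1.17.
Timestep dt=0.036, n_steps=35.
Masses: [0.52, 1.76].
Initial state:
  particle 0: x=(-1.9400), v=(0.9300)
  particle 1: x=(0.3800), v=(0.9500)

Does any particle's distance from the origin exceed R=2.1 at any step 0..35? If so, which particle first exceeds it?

step 0: x0=(-1.9400) x1=(0.3800)
step 1: x0=(-1.9063) x1=(0.4141)
step 2: x0=(-1.8720) x1=(0.4481)
step 3: x0=(-1.8373) x1=(0.4819)
step 4: x0=(-1.8021) x1=(0.5156)
step 5: x0=(-1.7664) x1=(0.5492)
step 6: x0=(-1.7302) x1=(0.5826)
step 7: x0=(-1.6935) x1=(0.6158)
step 8: x0=(-1.6563) x1=(0.6489)
step 9: x0=(-1.6186) x1=(0.6819)
step 10: x0=(-1.5803) x1=(0.7147)
step 11: x0=(-1.5416) x1=(0.7473)
step 12: x0=(-1.5024) x1=(0.7798)
step 13: x0=(-1.4626) x1=(0.8122)
step 14: x0=(-1.4224) x1=(0.8444)
step 15: x0=(-1.3816) x1=(0.8764)
step 16: x0=(-1.3403) x1=(0.9083)
step 17: x0=(-1.2985) x1=(0.9400)
step 18: x0=(-1.2561) x1=(0.9716)
step 19: x0=(-1.2132) x1=(1.0030)
step 20: x0=(-1.1698) x1=(1.0343)
step 21: x0=(-1.1258) x1=(1.0654)
step 22: x0=(-1.0812) x1=(1.0963)
step 23: x0=(-1.0361) x1=(1.1271)
step 24: x0=(-0.9904) x1=(1.1576)
step 25: x0=(-0.9442) x1=(1.1881)
step 26: x0=(-0.8973) x1=(1.2183)
step 27: x0=(-0.8499) x1=(1.2484)
step 28: x0=(-0.8018) x1=(1.2783)
step 29: x0=(-0.7532) x1=(1.3080)
step 30: x0=(-0.7039) x1=(1.3375)
step 31: x0=(-0.6539) x1=(1.3669)
step 32: x0=(-0.6033) x1=(1.3960)
step 33: x0=(-0.5521) x1=(1.4250)
step 34: x0=(-0.5001) x1=(1.4537)
step 35: x0=(-0.4475) x1=(1.4822)

no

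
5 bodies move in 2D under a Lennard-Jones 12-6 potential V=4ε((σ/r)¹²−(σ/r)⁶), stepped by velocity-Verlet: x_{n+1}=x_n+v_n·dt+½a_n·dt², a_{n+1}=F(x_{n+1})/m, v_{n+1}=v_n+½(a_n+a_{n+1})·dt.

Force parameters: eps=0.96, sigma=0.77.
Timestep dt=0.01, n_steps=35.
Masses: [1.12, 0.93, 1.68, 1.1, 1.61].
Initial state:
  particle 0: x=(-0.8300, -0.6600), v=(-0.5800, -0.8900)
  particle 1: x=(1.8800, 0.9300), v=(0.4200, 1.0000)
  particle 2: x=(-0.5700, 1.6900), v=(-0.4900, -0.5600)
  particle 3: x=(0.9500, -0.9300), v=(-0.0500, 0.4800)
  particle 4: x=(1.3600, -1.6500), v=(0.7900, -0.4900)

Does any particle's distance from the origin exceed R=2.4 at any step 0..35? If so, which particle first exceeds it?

step 0: x0=(-0.8300, -0.6600) x1=(1.8800, 0.9300) x2=(-0.5700, 1.6900) x3=(0.9500, -0.9300) x4=(1.3600, -1.6500)
step 1: x0=(-0.8358, -0.6689) x1=(1.8842, 0.9400) x2=(-0.5749, 1.6844) x3=(0.9494, -0.9250) x4=(1.3680, -1.6550)
step 2: x0=(-0.8416, -0.6778) x1=(1.8884, 0.9500) x2=(-0.5798, 1.6788) x3=(0.9486, -0.9198) x4=(1.3760, -1.6602)
step 3: x0=(-0.8474, -0.6867) x1=(1.8926, 0.9600) x2=(-0.5847, 1.6732) x3=(0.9478, -0.9145) x4=(1.3841, -1.6655)
step 4: x0=(-0.8531, -0.6956) x1=(1.8968, 0.9700) x2=(-0.5896, 1.6676) x3=(0.9470, -0.9092) x4=(1.3922, -1.6707)
step 5: x0=(-0.8589, -0.7045) x1=(1.9010, 0.9800) x2=(-0.5945, 1.6620) x3=(0.9463, -0.9040) x4=(1.4003, -1.6758)
step 6: x0=(-0.8647, -0.7134) x1=(1.9052, 0.9899) x2=(-0.5994, 1.6564) x3=(0.9457, -0.8990) x4=(1.4082, -1.6809)
step 7: x0=(-0.8704, -0.7223) x1=(1.9093, 0.9999) x2=(-0.6043, 1.6508) x3=(0.9451, -0.8941) x4=(1.4161, -1.6858)
step 8: x0=(-0.8762, -0.7312) x1=(1.9135, 1.0099) x2=(-0.6092, 1.6452) x3=(0.9447, -0.8895) x4=(1.4239, -1.6906)
step 9: x0=(-0.8819, -0.7401) x1=(1.9177, 1.0199) x2=(-0.6141, 1.6396) x3=(0.9444, -0.8851) x4=(1.4317, -1.6952)
step 10: x0=(-0.8876, -0.7490) x1=(1.9219, 1.0299) x2=(-0.6190, 1.6340) x3=(0.9442, -0.8809) x4=(1.4393, -1.6996)
step 11: x0=(-0.8933, -0.7579) x1=(1.9261, 1.0398) x2=(-0.6239, 1.6283) x3=(0.9442, -0.8769) x4=(1.4468, -1.7039)
step 12: x0=(-0.8991, -0.7668) x1=(1.9302, 1.0498) x2=(-0.6288, 1.6227) x3=(0.9443, -0.8732) x4=(1.4543, -1.7080)
step 13: x0=(-0.9048, -0.7757) x1=(1.9344, 1.0598) x2=(-0.6337, 1.6171) x3=(0.9446, -0.8697) x4=(1.4616, -1.7120)
step 14: x0=(-0.9105, -0.7846) x1=(1.9386, 1.0697) x2=(-0.6386, 1.6115) x3=(0.9450, -0.8665) x4=(1.4688, -1.7159)
step 15: x0=(-0.9162, -0.7935) x1=(1.9428, 1.0797) x2=(-0.6435, 1.6059) x3=(0.9455, -0.8634) x4=(1.4760, -1.7195)
step 16: x0=(-0.9219, -0.8024) x1=(1.9469, 1.0896) x2=(-0.6484, 1.6003) x3=(0.9461, -0.8605) x4=(1.4831, -1.7231)
step 17: x0=(-0.9275, -0.8113) x1=(1.9511, 1.0996) x2=(-0.6532, 1.5947) x3=(0.9469, -0.8579) x4=(1.4900, -1.7265)
step 18: x0=(-0.9332, -0.8202) x1=(1.9553, 1.1096) x2=(-0.6581, 1.5891) x3=(0.9477, -0.8554) x4=(1.4969, -1.7297)
step 19: x0=(-0.9389, -0.8291) x1=(1.9594, 1.1195) x2=(-0.6630, 1.5834) x3=(0.9487, -0.8532) x4=(1.5037, -1.7328)
step 20: x0=(-0.9446, -0.8380) x1=(1.9636, 1.1295) x2=(-0.6679, 1.5778) x3=(0.9498, -0.8511) x4=(1.5104, -1.7358)
step 21: x0=(-0.9502, -0.8469) x1=(1.9678, 1.1394) x2=(-0.6728, 1.5722) x3=(0.9511, -0.8492) x4=(1.5171, -1.7387)
step 22: x0=(-0.9559, -0.8558) x1=(1.9719, 1.1493) x2=(-0.6777, 1.5666) x3=(0.9524, -0.8475) x4=(1.5236, -1.7414)
step 23: x0=(-0.9615, -0.8647) x1=(1.9761, 1.1593) x2=(-0.6826, 1.5610) x3=(0.9538, -0.8460) x4=(1.5301, -1.7441)
step 24: x0=(-0.9672, -0.8736) x1=(1.9802, 1.1692) x2=(-0.6875, 1.5554) x3=(0.9554, -0.8446) x4=(1.5366, -1.7466)
step 25: x0=(-0.9728, -0.8824) x1=(1.9844, 1.1792) x2=(-0.6924, 1.5497) x3=(0.9570, -0.8434) x4=(1.5429, -1.7490)
step 26: x0=(-0.9785, -0.8913) x1=(1.9885, 1.1891) x2=(-0.6973, 1.5441) x3=(0.9587, -0.8423) x4=(1.5492, -1.7513)
step 27: x0=(-0.9841, -0.9002) x1=(1.9927, 1.1991) x2=(-0.7022, 1.5385) x3=(0.9606, -0.8414) x4=(1.5554, -1.7535)
step 28: x0=(-0.9897, -0.9091) x1=(1.9968, 1.2090) x2=(-0.7071, 1.5329) x3=(0.9625, -0.8407) x4=(1.5615, -1.7555)
step 29: x0=(-0.9953, -0.9180) x1=(2.0010, 1.2189) x2=(-0.7120, 1.5272) x3=(0.9645, -0.8400) x4=(1.5676, -1.7575)
step 30: x0=(-1.0010, -0.9269) x1=(2.0051, 1.2289) x2=(-0.7168, 1.5216) x3=(0.9666, -0.8396) x4=(1.5736, -1.7594)
step 31: x0=(-1.0066, -0.9358) x1=(2.0093, 1.2388) x2=(-0.7217, 1.5160) x3=(0.9689, -0.8393) x4=(1.5795, -1.7612)
step 32: x0=(-1.0122, -0.9447) x1=(2.0134, 1.2487) x2=(-0.7266, 1.5104) x3=(0.9711, -0.8391) x4=(1.5854, -1.7629)
step 33: x0=(-1.0178, -0.9536) x1=(2.0176, 1.2587) x2=(-0.7315, 1.5047) x3=(0.9735, -0.8390) x4=(1.5912, -1.7645)
step 34: x0=(-1.0234, -0.9624) x1=(2.0217, 1.2686) x2=(-0.7364, 1.4991) x3=(0.9760, -0.8391) x4=(1.5970, -1.7660)
step 35: x0=(-1.0290, -0.9713) x1=(2.0259, 1.2785) x2=(-0.7413, 1.4935) x3=(0.9785, -0.8393) x4=(1.6027, -1.7674)

no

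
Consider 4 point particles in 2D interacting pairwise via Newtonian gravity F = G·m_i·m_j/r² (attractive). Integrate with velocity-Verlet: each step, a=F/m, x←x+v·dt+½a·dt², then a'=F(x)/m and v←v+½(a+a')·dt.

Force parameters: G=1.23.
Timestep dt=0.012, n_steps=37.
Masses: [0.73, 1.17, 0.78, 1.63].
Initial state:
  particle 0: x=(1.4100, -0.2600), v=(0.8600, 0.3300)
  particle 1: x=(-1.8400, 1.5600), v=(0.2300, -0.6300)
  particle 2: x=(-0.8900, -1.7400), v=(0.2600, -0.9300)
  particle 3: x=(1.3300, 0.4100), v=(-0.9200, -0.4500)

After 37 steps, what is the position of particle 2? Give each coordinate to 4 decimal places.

(-0.7543, -2.1194)

step 0: x0=(1.4100, -0.2600) x1=(-1.8400, 1.5600) x2=(-0.8900, -1.7400) x3=(1.3300, 0.4100)
step 1: x0=(1.4203, -0.2557) x1=(-1.8372, 1.5524) x2=(-0.8869, -1.7511) x3=(1.3190, 0.4045)
step 2: x0=(1.4304, -0.2508) x1=(-1.8344, 1.5448) x2=(-0.8837, -1.7622) x3=(1.3079, 0.3986)
step 3: x0=(1.4404, -0.2453) x1=(-1.8316, 1.5372) x2=(-0.8805, -1.7733) x3=(1.2969, 0.3925)
step 4: x0=(1.4502, -0.2390) x1=(-1.8287, 1.5296) x2=(-0.8773, -1.7843) x3=(1.2860, 0.3861)
step 5: x0=(1.4598, -0.2322) x1=(-1.8258, 1.5219) x2=(-0.8740, -1.7952) x3=(1.2751, 0.3793)
step 6: x0=(1.4692, -0.2246) x1=(-1.8228, 1.5142) x2=(-0.8707, -1.8061) x3=(1.2642, 0.3723)
step 7: x0=(1.4783, -0.2164) x1=(-1.8198, 1.5065) x2=(-0.8674, -1.8170) x3=(1.2535, 0.3650)
step 8: x0=(1.4871, -0.2074) x1=(-1.8168, 1.4987) x2=(-0.8641, -1.8278) x3=(1.2428, 0.3573)
step 9: x0=(1.4956, -0.1978) x1=(-1.8137, 1.4910) x2=(-0.8607, -1.8385) x3=(1.2322, 0.3493)
step 10: x0=(1.5038, -0.1875) x1=(-1.8106, 1.4832) x2=(-0.8573, -1.8492) x3=(1.2218, 0.3410)
step 11: x0=(1.5115, -0.1765) x1=(-1.8075, 1.4754) x2=(-0.8538, -1.8599) x3=(1.2115, 0.3324)
step 12: x0=(1.5187, -0.1647) x1=(-1.8043, 1.4675) x2=(-0.8503, -1.8705) x3=(1.2014, 0.3234)
step 13: x0=(1.5255, -0.1523) x1=(-1.8011, 1.4596) x2=(-0.8468, -1.8810) x3=(1.1914, 0.3142)
step 14: x0=(1.5318, -0.1391) x1=(-1.7978, 1.4517) x2=(-0.8433, -1.8916) x3=(1.1816, 0.3046)
step 15: x0=(1.5374, -0.1252) x1=(-1.7945, 1.4438) x2=(-0.8398, -1.9020) x3=(1.1721, 0.2947)
step 16: x0=(1.5424, -0.1107) x1=(-1.7912, 1.4359) x2=(-0.8362, -1.9124) x3=(1.1628, 0.2844)
step 17: x0=(1.5468, -0.0954) x1=(-1.7878, 1.4279) x2=(-0.8326, -1.9228) x3=(1.1538, 0.2739)
step 18: x0=(1.5503, -0.0794) x1=(-1.7844, 1.4199) x2=(-0.8289, -1.9331) x3=(1.1450, 0.2630)
step 19: x0=(1.5531, -0.0629) x1=(-1.7810, 1.4119) x2=(-0.8252, -1.9434) x3=(1.1366, 0.2519)
step 20: x0=(1.5550, -0.0456) x1=(-1.7775, 1.4038) x2=(-0.8215, -1.9536) x3=(1.1285, 0.2404)
step 21: x0=(1.5560, -0.0278) x1=(-1.7740, 1.3958) x2=(-0.8178, -1.9638) x3=(1.1209, 0.2287)
step 22: x0=(1.5559, -0.0094) x1=(-1.7704, 1.3877) x2=(-0.8141, -1.9739) x3=(1.1136, 0.2167)
step 23: x0=(1.5548, 0.0096) x1=(-1.7668, 1.3795) x2=(-0.8103, -1.9839) x3=(1.1067, 0.2045)
step 24: x0=(1.5526, 0.0290) x1=(-1.7631, 1.3714) x2=(-0.8065, -1.9939) x3=(1.1003, 0.1920)
step 25: x0=(1.5491, 0.0488) x1=(-1.7595, 1.3632) x2=(-0.8026, -2.0039) x3=(1.0945, 0.1794)
step 26: x0=(1.5444, 0.0690) x1=(-1.7557, 1.3550) x2=(-0.7987, -2.0138) x3=(1.0891, 0.1666)
step 27: x0=(1.5384, 0.0895) x1=(-1.7520, 1.3468) x2=(-0.7948, -2.0237) x3=(1.0843, 0.1536)
step 28: x0=(1.5310, 0.1102) x1=(-1.7482, 1.3385) x2=(-0.7909, -2.0335) x3=(1.0801, 0.1406)
step 29: x0=(1.5221, 0.1309) x1=(-1.7443, 1.3302) x2=(-0.7870, -2.0432) x3=(1.0764, 0.1275)
step 30: x0=(1.5118, 0.1517) x1=(-1.7404, 1.3219) x2=(-0.7830, -2.0529) x3=(1.0734, 0.1145)
step 31: x0=(1.4999, 0.1723) x1=(-1.7365, 1.3136) x2=(-0.7790, -2.0626) x3=(1.0710, 0.1015)
step 32: x0=(1.4865, 0.1926) x1=(-1.7325, 1.3052) x2=(-0.7749, -2.0722) x3=(1.0693, 0.0885)
step 33: x0=(1.4716, 0.2126) x1=(-1.7285, 1.2968) x2=(-0.7709, -2.0817) x3=(1.0682, 0.0758)
step 34: x0=(1.4551, 0.2320) x1=(-1.7244, 1.2884) x2=(-0.7668, -2.0912) x3=(1.0678, 0.0633)
step 35: x0=(1.4372, 0.2508) x1=(-1.7203, 1.2800) x2=(-0.7626, -2.1007) x3=(1.0680, 0.0510)
step 36: x0=(1.4177, 0.2689) x1=(-1.7162, 1.2715) x2=(-0.7585, -2.1101) x3=(1.0688, 0.0391)
step 37: x0=(1.3969, 0.2860) x1=(-1.7120, 1.2630) x2=(-0.7543, -2.1194) x3=(1.0702, 0.0277)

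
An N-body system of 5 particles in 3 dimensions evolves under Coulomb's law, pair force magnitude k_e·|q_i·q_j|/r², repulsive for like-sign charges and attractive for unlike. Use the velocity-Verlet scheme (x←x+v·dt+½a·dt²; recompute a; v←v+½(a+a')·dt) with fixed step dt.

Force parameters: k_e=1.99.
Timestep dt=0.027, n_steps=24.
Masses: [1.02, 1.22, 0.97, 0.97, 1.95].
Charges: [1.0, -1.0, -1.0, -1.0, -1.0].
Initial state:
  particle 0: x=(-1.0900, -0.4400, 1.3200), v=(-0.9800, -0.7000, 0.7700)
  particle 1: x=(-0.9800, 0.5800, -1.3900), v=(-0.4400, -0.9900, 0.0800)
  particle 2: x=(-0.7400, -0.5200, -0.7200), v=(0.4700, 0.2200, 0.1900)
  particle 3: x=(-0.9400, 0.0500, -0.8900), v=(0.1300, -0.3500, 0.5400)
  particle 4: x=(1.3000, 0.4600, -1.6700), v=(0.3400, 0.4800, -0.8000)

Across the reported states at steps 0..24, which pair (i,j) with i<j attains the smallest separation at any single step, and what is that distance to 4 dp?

step 0: x0=(-1.0900, -0.4400, 1.3200) x1=(-0.9800, 0.5800, -1.3900) x2=(-0.7400, -0.5200, -0.7200) x3=(-0.9400, 0.0500, -0.8900) x4=(1.3000, 0.4600, -1.6700)
step 1: x0=(-1.1164, -0.4588, 1.3404) x1=(-0.9921, 0.5544, -1.3887) x2=(-0.7268, -0.5162, -0.7139) x3=(-0.9371, 0.0412, -0.8748) x4=(1.3093, 0.4730, -1.6916)
step 2: x0=(-1.1426, -0.4775, 1.3599) x1=(-1.0048, 0.5308, -1.3892) x2=(-0.7123, -0.5168, -0.7059) x3=(-0.9357, 0.0339, -0.8582) x4=(1.3190, 0.4860, -1.7133)
step 3: x0=(-1.1687, -0.4961, 1.3787) x1=(-1.0180, 0.5094, -1.3915) x2=(-0.6964, -0.5217, -0.6960) x3=(-0.9356, 0.0281, -0.8403) x4=(1.3290, 0.4991, -1.7351)
step 4: x0=(-1.1947, -0.5146, 1.3967) x1=(-1.0319, 0.4899, -1.3957) x2=(-0.6790, -0.5310, -0.6843) x3=(-0.9371, 0.0239, -0.8208) x4=(1.3393, 0.5123, -1.7570)
step 5: x0=(-1.2205, -0.5329, 1.4139) x1=(-1.0465, 0.4722, -1.4018) x2=(-0.6601, -0.5445, -0.6708) x3=(-0.9400, 0.0212, -0.7998) x4=(1.3499, 0.5255, -1.7789)
step 6: x0=(-1.2461, -0.5510, 1.4304) x1=(-1.0618, 0.4563, -1.4098) x2=(-0.6396, -0.5619, -0.6557) x3=(-0.9443, 0.0201, -0.7770) x4=(1.3608, 0.5388, -1.8010)
step 7: x0=(-1.2715, -0.5691, 1.4461) x1=(-1.0778, 0.4419, -1.4196) x2=(-0.6176, -0.5830, -0.6391) x3=(-0.9501, 0.0204, -0.7525) x4=(1.3720, 0.5522, -1.8231)
step 8: x0=(-1.2968, -0.5870, 1.4610) x1=(-1.0944, 0.4290, -1.4311) x2=(-0.5942, -0.6074, -0.6212) x3=(-0.9572, 0.0220, -0.7261) x4=(1.3835, 0.5656, -1.8453)
step 9: x0=(-1.3218, -0.6047, 1.4752) x1=(-1.1118, 0.4172, -1.4443) x2=(-0.5694, -0.6348, -0.6020) x3=(-0.9655, 0.0248, -0.6979) x4=(1.3952, 0.5791, -1.8676)
step 10: x0=(-1.3467, -0.6223, 1.4887) x1=(-1.1299, 0.4066, -1.4592) x2=(-0.5433, -0.6650, -0.5817) x3=(-0.9749, 0.0286, -0.6679) x4=(1.4072, 0.5926, -1.8899)
step 11: x0=(-1.3713, -0.6398, 1.5015) x1=(-1.1486, 0.3970, -1.4755) x2=(-0.5160, -0.6976, -0.5604) x3=(-0.9854, 0.0334, -0.6361) x4=(1.4195, 0.6062, -1.9124)
step 12: x0=(-1.3958, -0.6571, 1.5136) x1=(-1.1679, 0.3881, -1.4932) x2=(-0.4877, -0.7323, -0.5382) x3=(-0.9969, 0.0391, -0.6025) x4=(1.4319, 0.6199, -1.9350)
step 13: x0=(-1.4201, -0.6743, 1.5250) x1=(-1.1879, 0.3800, -1.5122) x2=(-0.4585, -0.7690, -0.5152) x3=(-1.0093, 0.0454, -0.5673) x4=(1.4447, 0.6337, -1.9576)
step 14: x0=(-1.4441, -0.6914, 1.5356) x1=(-1.2083, 0.3725, -1.5323) x2=(-0.4284, -0.8074, -0.4914) x3=(-1.0225, 0.0525, -0.5304) x4=(1.4576, 0.6475, -1.9803)
step 15: x0=(-1.4679, -0.7083, 1.5457) x1=(-1.2293, 0.3655, -1.5536) x2=(-0.3976, -0.8474, -0.4669) x3=(-1.0364, 0.0601, -0.4920) x4=(1.4708, 0.6614, -2.0031)
step 16: x0=(-1.4915, -0.7251, 1.5550) x1=(-1.2508, 0.3590, -1.5758) x2=(-0.3662, -0.8887, -0.4418) x3=(-1.0510, 0.0683, -0.4521) x4=(1.4841, 0.6754, -2.0260)
step 17: x0=(-1.5148, -0.7417, 1.5636) x1=(-1.2727, 0.3528, -1.5989) x2=(-0.3342, -0.9313, -0.4161) x3=(-1.0663, 0.0770, -0.4108) x4=(1.4977, 0.6894, -2.0490)
step 18: x0=(-1.5379, -0.7582, 1.5716) x1=(-1.2951, 0.3469, -1.6228) x2=(-0.3016, -0.9749, -0.3898) x3=(-1.0822, 0.0860, -0.3682) x4=(1.5115, 0.7035, -2.0720)
step 19: x0=(-1.5607, -0.7745, 1.5790) x1=(-1.3179, 0.3413, -1.6474) x2=(-0.2687, -1.0196, -0.3630) x3=(-1.0986, 0.0955, -0.3244) x4=(1.5254, 0.7177, -2.0952)
step 20: x0=(-1.5833, -0.7907, 1.5857) x1=(-1.3410, 0.3360, -1.6727) x2=(-0.2354, -1.0651, -0.3357) x3=(-1.1156, 0.1052, -0.2794) x4=(1.5395, 0.7319, -2.1184)
step 21: x0=(-1.6057, -0.8067, 1.5918) x1=(-1.3645, 0.3308, -1.6986) x2=(-0.2017, -1.1114, -0.3079) x3=(-1.1330, 0.1152, -0.2334) x4=(1.5538, 0.7462, -2.1417)
step 22: x0=(-1.6277, -0.8226, 1.5972) x1=(-1.3883, 0.3258, -1.7250) x2=(-0.1678, -1.1585, -0.2797) x3=(-1.1509, 0.1255, -0.1862) x4=(1.5682, 0.7605, -2.1650)
step 23: x0=(-1.6495, -0.8382, 1.6020) x1=(-1.4124, 0.3209, -1.7519) x2=(-0.1337, -1.2062, -0.2511) x3=(-1.1692, 0.1359, -0.1381) x4=(1.5828, 0.7749, -2.1885)
step 24: x0=(-1.6711, -0.8537, 1.6062) x1=(-1.4369, 0.3162, -1.7793) x2=(-0.0993, -1.2545, -0.2221) x3=(-1.1879, 0.1465, -0.0890) x4=(1.5976, 0.7894, -2.2120)

pair (2,3), distance 0.6134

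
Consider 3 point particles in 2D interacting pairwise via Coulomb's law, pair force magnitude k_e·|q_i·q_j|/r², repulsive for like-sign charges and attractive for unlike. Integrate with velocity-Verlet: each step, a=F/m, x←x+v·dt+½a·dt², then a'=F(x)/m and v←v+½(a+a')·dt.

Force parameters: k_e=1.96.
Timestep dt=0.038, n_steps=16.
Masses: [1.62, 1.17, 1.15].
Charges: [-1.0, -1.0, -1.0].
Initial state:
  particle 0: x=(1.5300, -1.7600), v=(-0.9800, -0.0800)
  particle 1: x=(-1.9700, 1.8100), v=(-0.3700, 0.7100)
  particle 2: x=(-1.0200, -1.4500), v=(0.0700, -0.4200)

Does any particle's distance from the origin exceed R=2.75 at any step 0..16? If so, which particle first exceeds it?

yes, particle 1

step 0: x0=(1.5300, -1.7600) x1=(-1.9700, 1.8100) x2=(-1.0200, -1.4500)
step 1: x0=(1.4929, -1.7631) x1=(-1.9841, 1.8371) x2=(-1.0175, -1.4660)
step 2: x0=(1.4562, -1.7662) x1=(-1.9984, 1.8645) x2=(-1.0153, -1.4822)
step 3: x0=(1.4197, -1.7695) x1=(-2.0127, 1.8921) x2=(-1.0135, -1.4986)
step 4: x0=(1.3836, -1.7728) x1=(-2.0272, 1.9200) x2=(-1.0120, -1.5151)
step 5: x0=(1.3479, -1.7762) x1=(-2.0418, 1.9482) x2=(-1.0109, -1.5317)
step 6: x0=(1.3125, -1.7797) x1=(-2.0566, 1.9766) x2=(-1.0101, -1.5484)
step 7: x0=(1.2774, -1.7833) x1=(-2.0714, 2.0052) x2=(-1.0098, -1.5653)
step 8: x0=(1.2428, -1.7870) x1=(-2.0864, 2.0341) x2=(-1.0098, -1.5823)
step 9: x0=(1.2085, -1.7907) x1=(-2.1014, 2.0632) x2=(-1.0103, -1.5995)
step 10: x0=(1.1746, -1.7945) x1=(-2.1166, 2.0925) x2=(-1.0113, -1.6167)
step 11: x0=(1.1412, -1.7984) x1=(-2.1319, 2.1221) x2=(-1.0127, -1.6341)
step 12: x0=(1.1081, -1.8024) x1=(-2.1472, 2.1519) x2=(-1.0146, -1.6516)
step 13: x0=(1.0755, -1.8065) x1=(-2.1627, 2.1819) x2=(-1.0170, -1.6692)
step 14: x0=(1.0433, -1.8106) x1=(-2.1783, 2.2121) x2=(-1.0199, -1.6869)
step 15: x0=(1.0115, -1.8148) x1=(-2.1940, 2.2425) x2=(-1.0233, -1.7047)
step 16: x0=(0.9803, -1.8191) x1=(-2.2098, 2.2732) x2=(-1.0273, -1.7226)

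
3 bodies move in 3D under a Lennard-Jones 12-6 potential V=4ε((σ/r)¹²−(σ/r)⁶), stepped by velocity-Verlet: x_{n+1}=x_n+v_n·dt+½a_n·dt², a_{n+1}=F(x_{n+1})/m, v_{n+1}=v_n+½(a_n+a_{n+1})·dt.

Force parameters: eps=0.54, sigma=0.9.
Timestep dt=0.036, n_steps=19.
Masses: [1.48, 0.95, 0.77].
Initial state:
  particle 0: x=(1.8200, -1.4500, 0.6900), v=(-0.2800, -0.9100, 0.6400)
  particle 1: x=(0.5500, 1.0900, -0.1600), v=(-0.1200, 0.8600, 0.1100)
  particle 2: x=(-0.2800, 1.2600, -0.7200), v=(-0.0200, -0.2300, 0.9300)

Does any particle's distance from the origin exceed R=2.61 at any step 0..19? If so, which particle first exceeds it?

yes, particle 0

step 0: x0=(1.8200, -1.4500, 0.6900) x1=(0.5500, 1.0900, -0.1600) x2=(-0.2800, 1.2600, -0.7200)
step 1: x0=(1.8099, -1.4828, 0.7130) x1=(0.5456, 1.1210, -0.1561) x2=(-0.2806, 1.2517, -0.6864)
step 2: x0=(1.7998, -1.5155, 0.7361) x1=(0.5422, 1.1518, -0.1515) x2=(-0.2825, 1.2436, -0.6537)
step 3: x0=(1.7898, -1.5483, 0.7591) x1=(0.5416, 1.1823, -0.1453) x2=(-0.2878, 1.2359, -0.6230)
step 4: x0=(1.7797, -1.5810, 0.7822) x1=(0.5450, 1.2125, -0.1367) x2=(-0.2980, 1.2285, -0.5952)
step 5: x0=(1.7696, -1.6138, 0.8052) x1=(0.5524, 1.2427, -0.1260) x2=(-0.3132, 1.2211, -0.5701)
step 6: x0=(1.7595, -1.6465, 0.8282) x1=(0.5623, 1.2729, -0.1140) x2=(-0.3315, 1.2138, -0.5466)
step 7: x0=(1.7494, -1.6793, 0.8513) x1=(0.5731, 1.3032, -0.1015) x2=(-0.3508, 1.2063, -0.5235)
step 8: x0=(1.7393, -1.7120, 0.8743) x1=(0.5835, 1.3334, -0.0893) x2=(-0.3696, 1.1989, -0.5003)
step 9: x0=(1.7292, -1.7447, 0.8973) x1=(0.5926, 1.3635, -0.0775) x2=(-0.3870, 1.1917, -0.4764)
step 10: x0=(1.7191, -1.7775, 0.9204) x1=(0.6002, 1.3933, -0.0664) x2=(-0.4024, 1.1848, -0.4517)
step 11: x0=(1.7091, -1.8102, 0.9434) x1=(0.6061, 1.4227, -0.0560) x2=(-0.4156, 1.1784, -0.4262)
step 12: x0=(1.6990, -1.8430, 0.9664) x1=(0.6101, 1.4517, -0.0462) x2=(-0.4266, 1.1725, -0.3999)
step 13: x0=(1.6889, -1.8757, 0.9895) x1=(0.6124, 1.4802, -0.0371) x2=(-0.4355, 1.1672, -0.3728)
step 14: x0=(1.6788, -1.9084, 1.0125) x1=(0.6129, 1.5081, -0.0285) x2=(-0.4421, 1.1626, -0.3450)
step 15: x0=(1.6687, -1.9412, 1.0355) x1=(0.6117, 1.5355, -0.0204) x2=(-0.4466, 1.1586, -0.3166)
step 16: x0=(1.6586, -1.9739, 1.0586) x1=(0.6087, 1.5623, -0.0128) x2=(-0.4490, 1.1555, -0.2876)
step 17: x0=(1.6485, -2.0067, 1.0816) x1=(0.6041, 1.5885, -0.0056) x2=(-0.4493, 1.1531, -0.2581)
step 18: x0=(1.6384, -2.0394, 1.1046) x1=(0.5978, 1.6140, 0.0011) x2=(-0.4476, 1.1515, -0.2280)
step 19: x0=(1.6283, -2.0721, 1.1276) x1=(0.5899, 1.6387, 0.0076) x2=(-0.4439, 1.1509, -0.1975)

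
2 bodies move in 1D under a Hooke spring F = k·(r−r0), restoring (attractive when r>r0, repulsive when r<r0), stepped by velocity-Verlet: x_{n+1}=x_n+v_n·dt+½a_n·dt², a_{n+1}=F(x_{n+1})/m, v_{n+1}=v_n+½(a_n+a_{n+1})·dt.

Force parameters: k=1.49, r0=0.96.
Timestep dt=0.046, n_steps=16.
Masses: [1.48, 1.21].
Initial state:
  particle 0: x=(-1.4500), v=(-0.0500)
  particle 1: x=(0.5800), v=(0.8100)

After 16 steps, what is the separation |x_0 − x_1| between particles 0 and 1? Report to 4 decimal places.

1.9571

step 0: x0=(-1.4500) x1=(0.5800)
step 1: x0=(-1.4512) x1=(0.6159)
step 2: x0=(-1.4500) x1=(0.6488)
step 3: x0=(-1.4463) x1=(0.6789)
step 4: x0=(-1.4402) x1=(0.7058)
step 5: x0=(-1.4316) x1=(0.7297)
step 6: x0=(-1.4204) x1=(0.7505)
step 7: x0=(-1.4066) x1=(0.7681)
step 8: x0=(-1.3903) x1=(0.7825)
step 9: x0=(-1.3713) x1=(0.7938)
step 10: x0=(-1.3498) x1=(0.8019)
step 11: x0=(-1.3258) x1=(0.8070)
step 12: x0=(-1.2992) x1=(0.8089)
step 13: x0=(-1.2702) x1=(0.8079)
step 14: x0=(-1.2389) x1=(0.8040)
step 15: x0=(-1.2052) x1=(0.7972)
step 16: x0=(-1.1693) x1=(0.7878)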